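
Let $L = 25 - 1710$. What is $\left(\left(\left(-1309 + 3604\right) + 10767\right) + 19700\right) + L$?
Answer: $31077$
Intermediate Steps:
$L = -1685$ ($L = 25 - 1710 = -1685$)
$\left(\left(\left(-1309 + 3604\right) + 10767\right) + 19700\right) + L = \left(\left(\left(-1309 + 3604\right) + 10767\right) + 19700\right) - 1685 = \left(\left(2295 + 10767\right) + 19700\right) - 1685 = \left(13062 + 19700\right) - 1685 = 32762 - 1685 = 31077$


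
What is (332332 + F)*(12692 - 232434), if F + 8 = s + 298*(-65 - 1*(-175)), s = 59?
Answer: -80241647946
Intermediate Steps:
F = 32831 (F = -8 + (59 + 298*(-65 - 1*(-175))) = -8 + (59 + 298*(-65 + 175)) = -8 + (59 + 298*110) = -8 + (59 + 32780) = -8 + 32839 = 32831)
(332332 + F)*(12692 - 232434) = (332332 + 32831)*(12692 - 232434) = 365163*(-219742) = -80241647946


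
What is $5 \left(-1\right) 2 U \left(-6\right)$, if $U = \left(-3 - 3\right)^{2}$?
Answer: $2160$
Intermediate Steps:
$U = 36$ ($U = \left(-6\right)^{2} = 36$)
$5 \left(-1\right) 2 U \left(-6\right) = 5 \left(-1\right) 2 \cdot 36 \left(-6\right) = \left(-5\right) 2 \cdot 36 \left(-6\right) = \left(-10\right) 36 \left(-6\right) = \left(-360\right) \left(-6\right) = 2160$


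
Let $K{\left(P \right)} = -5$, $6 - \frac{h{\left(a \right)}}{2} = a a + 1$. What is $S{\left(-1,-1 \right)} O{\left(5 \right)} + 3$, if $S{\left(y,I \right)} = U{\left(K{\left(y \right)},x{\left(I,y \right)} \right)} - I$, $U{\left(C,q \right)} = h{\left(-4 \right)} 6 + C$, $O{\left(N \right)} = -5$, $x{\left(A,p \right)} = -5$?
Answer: $683$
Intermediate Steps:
$h{\left(a \right)} = 10 - 2 a^{2}$ ($h{\left(a \right)} = 12 - 2 \left(a a + 1\right) = 12 - 2 \left(a^{2} + 1\right) = 12 - 2 \left(1 + a^{2}\right) = 12 - \left(2 + 2 a^{2}\right) = 10 - 2 a^{2}$)
$U{\left(C,q \right)} = -132 + C$ ($U{\left(C,q \right)} = \left(10 - 2 \left(-4\right)^{2}\right) 6 + C = \left(10 - 32\right) 6 + C = \left(-22\right) 6 + C = -132 + C$)
$S{\left(y,I \right)} = -137 - I$ ($S{\left(y,I \right)} = \left(-132 - 5\right) - I = -137 - I$)
$S{\left(-1,-1 \right)} O{\left(5 \right)} + 3 = \left(-137 - -1\right) \left(-5\right) + 3 = \left(-137 + 1\right) \left(-5\right) + 3 = \left(-136\right) \left(-5\right) + 3 = 680 + 3 = 683$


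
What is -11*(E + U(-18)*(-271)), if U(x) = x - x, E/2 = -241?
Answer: 5302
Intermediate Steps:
E = -482 (E = 2*(-241) = -482)
U(x) = 0
-11*(E + U(-18)*(-271)) = -11*(-482 + 0*(-271)) = -11*(-482 + 0) = -11*(-482) = 5302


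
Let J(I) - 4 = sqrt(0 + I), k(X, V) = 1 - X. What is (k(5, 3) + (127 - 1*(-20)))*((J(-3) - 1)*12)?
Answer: 5148 + 1716*I*sqrt(3) ≈ 5148.0 + 2972.2*I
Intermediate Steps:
J(I) = 4 + sqrt(I) (J(I) = 4 + sqrt(0 + I) = 4 + sqrt(I))
(k(5, 3) + (127 - 1*(-20)))*((J(-3) - 1)*12) = ((1 - 1*5) + (127 - 1*(-20)))*(((4 + sqrt(-3)) - 1)*12) = ((1 - 5) + (127 + 20))*(((4 + I*sqrt(3)) - 1)*12) = (-4 + 147)*((3 + I*sqrt(3))*12) = 143*(36 + 12*I*sqrt(3)) = 5148 + 1716*I*sqrt(3)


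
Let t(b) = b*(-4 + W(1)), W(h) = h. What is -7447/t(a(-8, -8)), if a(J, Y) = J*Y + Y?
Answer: 7447/168 ≈ 44.327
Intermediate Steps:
a(J, Y) = Y + J*Y
t(b) = -3*b (t(b) = b*(-4 + 1) = b*(-3) = -3*b)
-7447/t(a(-8, -8)) = -7447*1/(24*(1 - 8)) = -7447/((-(-24)*(-7))) = -7447/((-3*56)) = -7447/(-168) = -7447*(-1/168) = 7447/168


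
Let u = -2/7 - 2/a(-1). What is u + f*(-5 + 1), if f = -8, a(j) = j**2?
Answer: 208/7 ≈ 29.714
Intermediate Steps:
u = -16/7 (u = -2/7 - 2/((-1)**2) = -2*1/7 - 2/1 = -2/7 - 2*1 = -2/7 - 2 = -16/7 ≈ -2.2857)
u + f*(-5 + 1) = -16/7 - 8*(-5 + 1) = -16/7 - 8*(-4) = -16/7 + 32 = 208/7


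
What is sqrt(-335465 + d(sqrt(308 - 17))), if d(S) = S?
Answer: sqrt(-335465 + sqrt(291)) ≈ 579.18*I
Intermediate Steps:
sqrt(-335465 + d(sqrt(308 - 17))) = sqrt(-335465 + sqrt(308 - 17)) = sqrt(-335465 + sqrt(291))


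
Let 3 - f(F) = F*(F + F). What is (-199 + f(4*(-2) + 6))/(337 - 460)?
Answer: 68/41 ≈ 1.6585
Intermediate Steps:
f(F) = 3 - 2*F² (f(F) = 3 - F*(F + F) = 3 - F*2*F = 3 - 2*F²)
(-199 + f(4*(-2) + 6))/(337 - 460) = (-199 + (3 - 2*(4*(-2) + 6)²))/(337 - 460) = (-199 + (3 - 2*(-8 + 6)²))/(-123) = (-199 + (3 - 2*(-2)²))*(-1/123) = (-199 + (3 - 2*4))*(-1/123) = (-199 + (3 - 8))*(-1/123) = (-199 - 5)*(-1/123) = -204*(-1/123) = 68/41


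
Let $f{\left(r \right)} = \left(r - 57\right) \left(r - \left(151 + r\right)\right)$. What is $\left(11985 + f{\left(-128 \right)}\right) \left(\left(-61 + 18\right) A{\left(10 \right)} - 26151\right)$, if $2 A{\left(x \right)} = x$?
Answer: $-1052530720$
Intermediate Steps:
$f{\left(r \right)} = 8607 - 151 r$ ($f{\left(r \right)} = \left(-57 + r\right) \left(-151\right) = 8607 - 151 r$)
$A{\left(x \right)} = \frac{x}{2}$
$\left(11985 + f{\left(-128 \right)}\right) \left(\left(-61 + 18\right) A{\left(10 \right)} - 26151\right) = \left(11985 + \left(8607 - -19328\right)\right) \left(\left(-61 + 18\right) \frac{1}{2} \cdot 10 - 26151\right) = \left(11985 + \left(8607 + 19328\right)\right) \left(\left(-43\right) 5 - 26151\right) = \left(11985 + 27935\right) \left(-215 - 26151\right) = 39920 \left(-26366\right) = -1052530720$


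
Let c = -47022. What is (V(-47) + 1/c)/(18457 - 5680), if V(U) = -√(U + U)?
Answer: -1/600800094 - I*√94/12777 ≈ -1.6644e-9 - 0.00075881*I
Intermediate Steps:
V(U) = -√2*√U (V(U) = -√(2*U) = -√2*√U)
(V(-47) + 1/c)/(18457 - 5680) = (-√2*√(-47) + 1/(-47022))/(18457 - 5680) = (-√2*I*√47 - 1/47022)/12777 = (-I*√94 - 1/47022)*(1/12777) = (-1/47022 - I*√94)*(1/12777) = -1/600800094 - I*√94/12777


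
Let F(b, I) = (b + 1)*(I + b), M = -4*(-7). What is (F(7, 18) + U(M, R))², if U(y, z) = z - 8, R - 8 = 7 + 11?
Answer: 47524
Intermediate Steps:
R = 26 (R = 8 + (7 + 11) = 8 + 18 = 26)
M = 28
F(b, I) = (1 + b)*(I + b)
U(y, z) = -8 + z
(F(7, 18) + U(M, R))² = ((18 + 7 + 7² + 18*7) + (-8 + 26))² = ((18 + 7 + 49 + 126) + 18)² = (200 + 18)² = 218² = 47524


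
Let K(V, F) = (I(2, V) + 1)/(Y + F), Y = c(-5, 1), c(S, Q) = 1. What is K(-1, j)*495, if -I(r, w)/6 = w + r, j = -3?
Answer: 2475/2 ≈ 1237.5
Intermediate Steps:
I(r, w) = -6*r - 6*w (I(r, w) = -6*(w + r) = -6*(r + w) = -6*r - 6*w)
Y = 1
K(V, F) = (-11 - 6*V)/(1 + F) (K(V, F) = ((-6*2 - 6*V) + 1)/(1 + F) = ((-12 - 6*V) + 1)/(1 + F) = (-11 - 6*V)/(1 + F))
K(-1, j)*495 = ((-11 - 6*(-1))/(1 - 3))*495 = ((-11 + 6)/(-2))*495 = -½*(-5)*495 = (5/2)*495 = 2475/2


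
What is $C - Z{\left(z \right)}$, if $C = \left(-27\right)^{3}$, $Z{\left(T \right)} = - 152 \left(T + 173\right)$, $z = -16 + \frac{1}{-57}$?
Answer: $\frac{12535}{3} \approx 4178.3$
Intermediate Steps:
$z = - \frac{913}{57}$ ($z = -16 - \frac{1}{57} = - \frac{913}{57} \approx -16.018$)
$Z{\left(T \right)} = -26296 - 152 T$ ($Z{\left(T \right)} = - 152 \left(173 + T\right) = -26296 - 152 T$)
$C = -19683$
$C - Z{\left(z \right)} = -19683 - \left(-26296 - - \frac{7304}{3}\right) = -19683 - \left(-26296 + \frac{7304}{3}\right) = -19683 - - \frac{71584}{3} = -19683 + \frac{71584}{3} = \frac{12535}{3}$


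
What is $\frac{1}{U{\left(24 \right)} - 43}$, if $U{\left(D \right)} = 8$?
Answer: $- \frac{1}{35} \approx -0.028571$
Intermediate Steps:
$\frac{1}{U{\left(24 \right)} - 43} = \frac{1}{8 - 43} = \frac{1}{-35} = - \frac{1}{35}$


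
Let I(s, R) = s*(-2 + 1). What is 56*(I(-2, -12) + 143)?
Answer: 8120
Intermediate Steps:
I(s, R) = -s (I(s, R) = s*(-1) = -s)
56*(I(-2, -12) + 143) = 56*(-1*(-2) + 143) = 56*(2 + 143) = 56*145 = 8120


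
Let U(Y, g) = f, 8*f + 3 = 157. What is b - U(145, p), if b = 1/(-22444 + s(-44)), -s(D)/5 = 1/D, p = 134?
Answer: -76040063/3950124 ≈ -19.250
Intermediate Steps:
s(D) = -5/D
b = -44/987531 (b = 1/(-22444 - 5/(-44)) = 1/(-22444 - 5*(-1/44)) = 1/(-22444 + 5/44) = 1/(-987531/44) = -44/987531 ≈ -4.4556e-5)
f = 77/4 (f = -3/8 + (1/8)*157 = -3/8 + 157/8 = 77/4 ≈ 19.250)
U(Y, g) = 77/4
b - U(145, p) = -44/987531 - 1*77/4 = -44/987531 - 77/4 = -76040063/3950124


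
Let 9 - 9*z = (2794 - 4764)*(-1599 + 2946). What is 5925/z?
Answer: 17775/884533 ≈ 0.020095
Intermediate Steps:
z = 884533/3 (z = 1 - (2794 - 4764)*(-1599 + 2946)/9 = 1 - (-1970)*1347/9 = 1 - ⅑*(-2653590) = 1 + 884530/3 = 884533/3 ≈ 2.9484e+5)
5925/z = 5925/(884533/3) = 5925*(3/884533) = 17775/884533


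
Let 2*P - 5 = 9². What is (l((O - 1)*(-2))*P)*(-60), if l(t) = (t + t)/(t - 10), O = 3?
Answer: -10320/7 ≈ -1474.3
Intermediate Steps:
P = 43 (P = 5/2 + (½)*9² = 5/2 + (½)*81 = 5/2 + 81/2 = 43)
l(t) = 2*t/(-10 + t) (l(t) = (2*t)/(-10 + t) = 2*t/(-10 + t))
(l((O - 1)*(-2))*P)*(-60) = ((2*((3 - 1)*(-2))/(-10 + (3 - 1)*(-2)))*43)*(-60) = ((2*(2*(-2))/(-10 + 2*(-2)))*43)*(-60) = ((2*(-4)/(-10 - 4))*43)*(-60) = ((2*(-4)/(-14))*43)*(-60) = ((2*(-4)*(-1/14))*43)*(-60) = ((4/7)*43)*(-60) = (172/7)*(-60) = -10320/7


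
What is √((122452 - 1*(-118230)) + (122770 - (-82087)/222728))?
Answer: √4507514647920526/111364 ≈ 602.87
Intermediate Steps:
√((122452 - 1*(-118230)) + (122770 - (-82087)/222728)) = √((122452 + 118230) + (122770 - (-82087)/222728)) = √(240682 + (122770 - 1*(-82087/222728))) = √(240682 + (122770 + 82087/222728)) = √(240682 + 27344398647/222728) = √(80951019143/222728) = √4507514647920526/111364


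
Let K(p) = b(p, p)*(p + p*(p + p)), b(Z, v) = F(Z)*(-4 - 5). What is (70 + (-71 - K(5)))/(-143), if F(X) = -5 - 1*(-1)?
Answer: 1981/143 ≈ 13.853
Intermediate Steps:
F(X) = -4 (F(X) = -5 + 1 = -4)
b(Z, v) = 36 (b(Z, v) = -4*(-4 - 5) = -4*(-9) = 36)
K(p) = 36*p + 72*p**2 (K(p) = 36*(p + p*(p + p)) = 36*(p + p*(2*p)) = 36*(p + 2*p**2) = 36*p + 72*p**2)
(70 + (-71 - K(5)))/(-143) = (70 + (-71 - 36*5*(1 + 2*5)))/(-143) = (70 + (-71 - 36*5*(1 + 10)))*(-1/143) = (70 + (-71 - 36*5*11))*(-1/143) = (70 + (-71 - 1*1980))*(-1/143) = (70 + (-71 - 1980))*(-1/143) = (70 - 2051)*(-1/143) = -1981*(-1/143) = 1981/143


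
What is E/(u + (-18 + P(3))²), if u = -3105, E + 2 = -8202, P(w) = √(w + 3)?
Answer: 7588700/2564283 - 32816*√6/854761 ≈ 2.8653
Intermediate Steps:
P(w) = √(3 + w)
E = -8204 (E = -2 - 8202 = -8204)
E/(u + (-18 + P(3))²) = -8204/(-3105 + (-18 + √(3 + 3))²) = -8204/(-3105 + (-18 + √6)²)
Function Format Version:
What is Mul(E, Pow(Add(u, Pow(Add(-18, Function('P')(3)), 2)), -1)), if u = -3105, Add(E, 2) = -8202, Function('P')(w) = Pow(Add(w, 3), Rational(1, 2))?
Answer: Add(Rational(7588700, 2564283), Mul(Rational(-32816, 854761), Pow(6, Rational(1, 2)))) ≈ 2.8653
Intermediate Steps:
Function('P')(w) = Pow(Add(3, w), Rational(1, 2))
E = -8204 (E = Add(-2, -8202) = -8204)
Mul(E, Pow(Add(u, Pow(Add(-18, Function('P')(3)), 2)), -1)) = Mul(-8204, Pow(Add(-3105, Pow(Add(-18, Pow(Add(3, 3), Rational(1, 2))), 2)), -1)) = Mul(-8204, Pow(Add(-3105, Pow(Add(-18, Pow(6, Rational(1, 2))), 2)), -1))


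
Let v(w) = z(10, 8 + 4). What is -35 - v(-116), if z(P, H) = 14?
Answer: -49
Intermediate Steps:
v(w) = 14
-35 - v(-116) = -35 - 1*14 = -35 - 14 = -49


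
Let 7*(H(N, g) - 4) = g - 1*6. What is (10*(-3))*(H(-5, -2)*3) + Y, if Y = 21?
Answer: -1653/7 ≈ -236.14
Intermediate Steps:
H(N, g) = 22/7 + g/7 (H(N, g) = 4 + (g - 1*6)/7 = 4 + (g - 6)/7 = 4 + (-6 + g)/7 = 4 + (-6/7 + g/7) = 22/7 + g/7)
(10*(-3))*(H(-5, -2)*3) + Y = (10*(-3))*((22/7 + (⅐)*(-2))*3) + 21 = -30*(22/7 - 2/7)*3 + 21 = -600*3/7 + 21 = -30*60/7 + 21 = -1800/7 + 21 = -1653/7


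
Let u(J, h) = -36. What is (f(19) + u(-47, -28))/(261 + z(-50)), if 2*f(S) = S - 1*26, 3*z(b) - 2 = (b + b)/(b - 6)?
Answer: -1659/11015 ≈ -0.15061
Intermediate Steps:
z(b) = 2/3 + 2*b/(3*(-6 + b)) (z(b) = 2/3 + ((b + b)/(b - 6))/3 = 2/3 + ((2*b)/(-6 + b))/3 = 2/3 + (2*b/(-6 + b))/3 = 2/3 + 2*b/(3*(-6 + b)))
f(S) = -13 + S/2 (f(S) = (S - 1*26)/2 = (S - 26)/2 = (-26 + S)/2 = -13 + S/2)
(f(19) + u(-47, -28))/(261 + z(-50)) = ((-13 + (1/2)*19) - 36)/(261 + 4*(-3 - 50)/(3*(-6 - 50))) = ((-13 + 19/2) - 36)/(261 + (4/3)*(-53)/(-56)) = (-7/2 - 36)/(261 + (4/3)*(-1/56)*(-53)) = -79/(2*(261 + 53/42)) = -79/(2*11015/42) = -79/2*42/11015 = -1659/11015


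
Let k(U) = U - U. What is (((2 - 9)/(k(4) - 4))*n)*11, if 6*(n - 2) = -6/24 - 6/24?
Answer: 1771/48 ≈ 36.896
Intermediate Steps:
n = 23/12 (n = 2 + (-6/24 - 6/24)/6 = 2 + (-6*1/24 - 6*1/24)/6 = 2 + (-¼ - ¼)/6 = 2 + (⅙)*(-½) = 2 - 1/12 = 23/12 ≈ 1.9167)
k(U) = 0
(((2 - 9)/(k(4) - 4))*n)*11 = (((2 - 9)/(0 - 4))*(23/12))*11 = (-7/(-4)*(23/12))*11 = (-7*(-¼)*(23/12))*11 = ((7/4)*(23/12))*11 = (161/48)*11 = 1771/48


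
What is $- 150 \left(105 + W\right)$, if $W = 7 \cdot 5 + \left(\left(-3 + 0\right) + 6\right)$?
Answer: $-21450$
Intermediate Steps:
$W = 38$ ($W = 35 + \left(-3 + 6\right) = 35 + 3 = 38$)
$- 150 \left(105 + W\right) = - 150 \left(105 + 38\right) = \left(-150\right) 143 = -21450$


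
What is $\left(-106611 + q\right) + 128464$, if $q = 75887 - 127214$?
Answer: $-29474$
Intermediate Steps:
$q = -51327$
$\left(-106611 + q\right) + 128464 = \left(-106611 - 51327\right) + 128464 = -157938 + 128464 = -29474$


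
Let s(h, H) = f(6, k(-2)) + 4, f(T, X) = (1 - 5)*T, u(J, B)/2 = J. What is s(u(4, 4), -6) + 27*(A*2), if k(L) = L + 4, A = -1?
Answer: -74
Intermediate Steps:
u(J, B) = 2*J
k(L) = 4 + L
f(T, X) = -4*T
s(h, H) = -20 (s(h, H) = -4*6 + 4 = -24 + 4 = -20)
s(u(4, 4), -6) + 27*(A*2) = -20 + 27*(-1*2) = -20 + 27*(-2) = -20 - 54 = -74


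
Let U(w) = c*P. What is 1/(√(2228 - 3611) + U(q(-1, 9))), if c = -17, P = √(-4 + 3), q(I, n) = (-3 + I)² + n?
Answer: -17*I/1094 - I*√1383/1094 ≈ -0.049533*I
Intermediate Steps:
q(I, n) = n + (-3 + I)²
P = I (P = √(-1) = I ≈ 1.0*I)
U(w) = -17*I
1/(√(2228 - 3611) + U(q(-1, 9))) = 1/(√(2228 - 3611) - 17*I) = 1/(√(-1383) - 17*I) = 1/(I*√1383 - 17*I) = 1/(-17*I + I*√1383)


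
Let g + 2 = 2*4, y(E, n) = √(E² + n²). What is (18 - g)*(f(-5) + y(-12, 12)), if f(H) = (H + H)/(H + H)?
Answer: 12 + 144*√2 ≈ 215.65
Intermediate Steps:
f(H) = 1 (f(H) = (2*H)/((2*H)) = (2*H)*(1/(2*H)) = 1)
g = 6 (g = -2 + 2*4 = -2 + 8 = 6)
(18 - g)*(f(-5) + y(-12, 12)) = (18 - 1*6)*(1 + √((-12)² + 12²)) = (18 - 6)*(1 + √(144 + 144)) = 12*(1 + √288) = 12*(1 + 12*√2) = 12 + 144*√2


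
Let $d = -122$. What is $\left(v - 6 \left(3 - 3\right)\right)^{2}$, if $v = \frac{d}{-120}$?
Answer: $\frac{3721}{3600} \approx 1.0336$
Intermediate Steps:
$v = \frac{61}{60}$ ($v = - \frac{122}{-120} = \left(-122\right) \left(- \frac{1}{120}\right) = \frac{61}{60} \approx 1.0167$)
$\left(v - 6 \left(3 - 3\right)\right)^{2} = \left(\frac{61}{60} - 6 \left(3 - 3\right)\right)^{2} = \left(\frac{61}{60} - 0\right)^{2} = \left(\frac{61}{60} + 0\right)^{2} = \left(\frac{61}{60}\right)^{2} = \frac{3721}{3600}$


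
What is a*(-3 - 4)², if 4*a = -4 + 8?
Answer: 49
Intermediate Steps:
a = 1 (a = (-4 + 8)/4 = (¼)*4 = 1)
a*(-3 - 4)² = 1*(-3 - 4)² = 1*(-7)² = 1*49 = 49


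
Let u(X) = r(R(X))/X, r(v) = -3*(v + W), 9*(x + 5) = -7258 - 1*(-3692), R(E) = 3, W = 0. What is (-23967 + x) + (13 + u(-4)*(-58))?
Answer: -440743/18 ≈ -24486.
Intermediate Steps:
x = -3611/9 (x = -5 + (-7258 - 1*(-3692))/9 = -5 + (-7258 + 3692)/9 = -5 + (⅑)*(-3566) = -5 - 3566/9 = -3611/9 ≈ -401.22)
r(v) = -3*v (r(v) = -3*(v + 0) = -3*v)
u(X) = -9/X (u(X) = (-3*3)/X = -9/X)
(-23967 + x) + (13 + u(-4)*(-58)) = (-23967 - 3611/9) + (13 - 9/(-4)*(-58)) = -219314/9 + (13 - 9*(-¼)*(-58)) = -219314/9 + (13 + (9/4)*(-58)) = -219314/9 + (13 - 261/2) = -219314/9 - 235/2 = -440743/18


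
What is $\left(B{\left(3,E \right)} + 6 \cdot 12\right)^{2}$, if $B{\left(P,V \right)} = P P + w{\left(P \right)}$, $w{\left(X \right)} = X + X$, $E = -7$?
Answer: $7569$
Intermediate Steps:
$w{\left(X \right)} = 2 X$
$B{\left(P,V \right)} = P^{2} + 2 P$ ($B{\left(P,V \right)} = P P + 2 P = P^{2} + 2 P$)
$\left(B{\left(3,E \right)} + 6 \cdot 12\right)^{2} = \left(3 \left(2 + 3\right) + 6 \cdot 12\right)^{2} = \left(3 \cdot 5 + 72\right)^{2} = \left(15 + 72\right)^{2} = 87^{2} = 7569$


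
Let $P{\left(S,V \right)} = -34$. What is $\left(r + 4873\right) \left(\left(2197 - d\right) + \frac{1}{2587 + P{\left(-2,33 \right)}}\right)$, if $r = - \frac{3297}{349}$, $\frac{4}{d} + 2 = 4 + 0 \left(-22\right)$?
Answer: $\frac{9511839149680}{890997} \approx 1.0676 \cdot 10^{7}$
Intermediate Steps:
$d = 2$ ($d = \frac{4}{-2 + \left(4 + 0 \left(-22\right)\right)} = \frac{4}{-2 + \left(4 + 0\right)} = \frac{4}{-2 + 4} = \frac{4}{2} = 4 \cdot \frac{1}{2} = 2$)
$r = - \frac{3297}{349}$ ($r = \left(-3297\right) \frac{1}{349} = - \frac{3297}{349} \approx -9.447$)
$\left(r + 4873\right) \left(\left(2197 - d\right) + \frac{1}{2587 + P{\left(-2,33 \right)}}\right) = \left(- \frac{3297}{349} + 4873\right) \left(\left(2197 - 2\right) + \frac{1}{2587 - 34}\right) = \frac{1697380 \left(\left(2197 - 2\right) + \frac{1}{2553}\right)}{349} = \frac{1697380 \left(2195 + \frac{1}{2553}\right)}{349} = \frac{1697380}{349} \cdot \frac{5603836}{2553} = \frac{9511839149680}{890997}$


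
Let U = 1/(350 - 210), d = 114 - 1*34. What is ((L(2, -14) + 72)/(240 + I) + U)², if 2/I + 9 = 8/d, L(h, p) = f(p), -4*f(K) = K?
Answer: 9255786849/89257537600 ≈ 0.10370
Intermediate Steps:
d = 80 (d = 114 - 34 = 80)
f(K) = -K/4
L(h, p) = -p/4
U = 1/140 ≈ 0.0071429
I = -20/89 (I = 2/(-9 + 8/80) = 2/(-9 + 8*(1/80)) = 2/(-9 + ⅒) = 2/(-89/10) = 2*(-10/89) = -20/89 ≈ -0.22472)
((L(2, -14) + 72)/(240 + I) + U)² = ((-¼*(-14) + 72)/(240 - 20/89) + 1/140)² = ((7/2 + 72)/(21340/89) + 1/140)² = ((151/2)*(89/21340) + 1/140)² = (13439/42680 + 1/140)² = (96207/298760)² = 9255786849/89257537600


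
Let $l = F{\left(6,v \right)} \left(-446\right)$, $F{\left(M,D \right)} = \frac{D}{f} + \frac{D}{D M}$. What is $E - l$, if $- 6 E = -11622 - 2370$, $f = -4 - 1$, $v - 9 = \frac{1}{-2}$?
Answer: $\frac{24722}{15} \approx 1648.1$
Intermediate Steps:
$v = \frac{17}{2}$ ($v = 9 + \frac{1}{-2} = 9 - \frac{1}{2} = \frac{17}{2} \approx 8.5$)
$f = -5$ ($f = -4 - 1 = -5$)
$E = 2332$ ($E = - \frac{-11622 - 2370}{6} = \left(- \frac{1}{6}\right) \left(-13992\right) = 2332$)
$F{\left(M,D \right)} = \frac{1}{M} - \frac{D}{5}$ ($F{\left(M,D \right)} = \frac{D}{-5} + \frac{D}{D M} = D \left(- \frac{1}{5}\right) + D \frac{1}{D M} = - \frac{D}{5} + \frac{1}{M} = \frac{1}{M} - \frac{D}{5}$)
$l = \frac{10258}{15}$ ($l = \left(\frac{1}{6} - \frac{17}{10}\right) \left(-446\right) = \left(- \frac{23}{15}\right) \left(-446\right) = \frac{10258}{15} \approx 683.87$)
$E - l = 2332 - \frac{10258}{15} = \frac{24722}{15}$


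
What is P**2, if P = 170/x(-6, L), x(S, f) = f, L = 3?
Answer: 28900/9 ≈ 3211.1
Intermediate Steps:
P = 170/3 ≈ 56.667
P**2 = (170/3)**2 = 28900/9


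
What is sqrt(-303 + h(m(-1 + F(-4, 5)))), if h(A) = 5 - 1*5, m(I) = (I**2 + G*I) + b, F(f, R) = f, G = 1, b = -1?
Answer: I*sqrt(303) ≈ 17.407*I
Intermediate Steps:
m(I) = -1 + I + I**2 (m(I) = (I**2 + 1*I) - 1 = (I**2 + I) - 1 = (I + I**2) - 1 = -1 + I + I**2)
h(A) = 0 (h(A) = 5 - 5 = 0)
sqrt(-303 + h(m(-1 + F(-4, 5)))) = sqrt(-303 + 0) = sqrt(-303) = I*sqrt(303)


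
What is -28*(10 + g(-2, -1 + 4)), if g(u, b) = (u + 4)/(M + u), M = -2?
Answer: -266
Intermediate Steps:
g(u, b) = (4 + u)/(-2 + u) (g(u, b) = (u + 4)/(-2 + u) = (4 + u)/(-2 + u))
-28*(10 + g(-2, -1 + 4)) = -28*(10 + (4 - 2)/(-2 - 2)) = -28*(10 + 2/(-4)) = -28*(10 - ¼*2) = -28*(10 - ½) = -28*19/2 = -266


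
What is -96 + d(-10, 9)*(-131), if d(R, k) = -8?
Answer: 952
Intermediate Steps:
-96 + d(-10, 9)*(-131) = -96 - 8*(-131) = -96 + 1048 = 952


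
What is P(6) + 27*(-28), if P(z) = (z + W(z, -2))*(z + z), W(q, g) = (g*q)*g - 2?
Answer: -420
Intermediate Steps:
W(q, g) = -2 + q*g² (W(q, g) = q*g² - 2 = -2 + q*g²)
P(z) = 2*z*(-2 + 5*z) (P(z) = (z + (-2 + z*(-2)²))*(z + z) = (z + (-2 + z*4))*(2*z) = (z + (-2 + 4*z))*(2*z) = (-2 + 5*z)*(2*z) = 2*z*(-2 + 5*z))
P(6) + 27*(-28) = 2*6*(-2 + 5*6) + 27*(-28) = 2*6*(-2 + 30) - 756 = 2*6*28 - 756 = 336 - 756 = -420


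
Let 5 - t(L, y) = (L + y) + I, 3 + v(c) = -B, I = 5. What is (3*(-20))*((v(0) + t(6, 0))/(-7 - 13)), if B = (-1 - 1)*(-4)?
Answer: -51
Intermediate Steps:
B = 8 (B = -2*(-4) = 8)
v(c) = -11 (v(c) = -3 - 1*8 = -3 - 8 = -11)
t(L, y) = -L - y (t(L, y) = 5 - ((L + y) + 5) = 5 - (5 + L + y) = 5 + (-5 - L - y) = -L - y)
(3*(-20))*((v(0) + t(6, 0))/(-7 - 13)) = (3*(-20))*((-11 + (-1*6 - 1*0))/(-7 - 13)) = -60*(-11 + (-6 + 0))/(-20) = -60*(-11 - 6)*(-1)/20 = -(-1020)*(-1)/20 = -60*17/20 = -51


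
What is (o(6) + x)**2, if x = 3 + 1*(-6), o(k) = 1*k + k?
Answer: 81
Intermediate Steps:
o(k) = 2*k (o(k) = k + k = 2*k)
x = -3 (x = 3 - 6 = -3)
(o(6) + x)**2 = (2*6 - 3)**2 = (12 - 3)**2 = 9**2 = 81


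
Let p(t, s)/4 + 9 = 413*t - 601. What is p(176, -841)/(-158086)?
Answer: -144156/79043 ≈ -1.8238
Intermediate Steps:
p(t, s) = -2440 + 1652*t (p(t, s) = -36 + 4*(413*t - 601) = -36 + 4*(-601 + 413*t) = -36 + (-2404 + 1652*t) = -2440 + 1652*t)
p(176, -841)/(-158086) = (-2440 + 1652*176)/(-158086) = (-2440 + 290752)*(-1/158086) = 288312*(-1/158086) = -144156/79043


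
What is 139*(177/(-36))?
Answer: -8201/12 ≈ -683.42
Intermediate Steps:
139*(177/(-36)) = 139*(177*(-1/36)) = 139*(-59/12) = -8201/12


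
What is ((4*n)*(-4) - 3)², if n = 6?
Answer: 9801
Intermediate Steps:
((4*n)*(-4) - 3)² = ((4*6)*(-4) - 3)² = (24*(-4) - 3)² = (-96 - 3)² = (-99)² = 9801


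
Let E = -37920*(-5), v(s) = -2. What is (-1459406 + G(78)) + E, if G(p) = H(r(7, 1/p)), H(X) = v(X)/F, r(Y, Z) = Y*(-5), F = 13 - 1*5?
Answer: -5079225/4 ≈ -1.2698e+6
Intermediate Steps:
F = 8 (F = 13 - 5 = 8)
E = 189600
r(Y, Z) = -5*Y
H(X) = -¼ (H(X) = -2/8 = -2*⅛ = -¼)
G(p) = -¼
(-1459406 + G(78)) + E = (-1459406 - ¼) + 189600 = -5837625/4 + 189600 = -5079225/4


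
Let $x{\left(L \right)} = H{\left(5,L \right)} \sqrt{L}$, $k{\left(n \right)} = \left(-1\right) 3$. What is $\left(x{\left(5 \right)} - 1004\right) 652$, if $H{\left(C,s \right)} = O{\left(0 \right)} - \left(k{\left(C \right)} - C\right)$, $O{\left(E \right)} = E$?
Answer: $-654608 + 5216 \sqrt{5} \approx -6.4295 \cdot 10^{5}$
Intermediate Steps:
$k{\left(n \right)} = -3$
$H{\left(C,s \right)} = 3 + C$ ($H{\left(C,s \right)} = 0 - \left(-3 - C\right) = 0 + \left(3 + C\right) = 3 + C$)
$x{\left(L \right)} = 8 \sqrt{L}$ ($x{\left(L \right)} = \left(3 + 5\right) \sqrt{L} = 8 \sqrt{L}$)
$\left(x{\left(5 \right)} - 1004\right) 652 = \left(8 \sqrt{5} - 1004\right) 652 = \left(-1004 + 8 \sqrt{5}\right) 652 = -654608 + 5216 \sqrt{5}$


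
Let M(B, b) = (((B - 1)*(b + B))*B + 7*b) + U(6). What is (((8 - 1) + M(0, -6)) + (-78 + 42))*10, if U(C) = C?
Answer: -650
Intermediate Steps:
M(B, b) = 6 + 7*b + B*(-1 + B)*(B + b) (M(B, b) = (((B - 1)*(b + B))*B + 7*b) + 6 = (((-1 + B)*(B + b))*B + 7*b) + 6 = (B*(-1 + B)*(B + b) + 7*b) + 6 = (7*b + B*(-1 + B)*(B + b)) + 6 = 6 + 7*b + B*(-1 + B)*(B + b))
(((8 - 1) + M(0, -6)) + (-78 + 42))*10 = (((8 - 1) + (6 + 0³ - 1*0² + 7*(-6) - 6*0² - 1*0*(-6))) + (-78 + 42))*10 = ((7 + (6 + 0 - 1*0 - 42 - 6*0 + 0)) - 36)*10 = ((7 + (6 + 0 + 0 - 42 + 0 + 0)) - 36)*10 = ((7 - 36) - 36)*10 = (-29 - 36)*10 = -65*10 = -650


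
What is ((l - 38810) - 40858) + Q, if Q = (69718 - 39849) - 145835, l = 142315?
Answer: -53319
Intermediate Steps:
Q = -115966 (Q = 29869 - 145835 = -115966)
((l - 38810) - 40858) + Q = ((142315 - 38810) - 40858) - 115966 = (103505 - 40858) - 115966 = 62647 - 115966 = -53319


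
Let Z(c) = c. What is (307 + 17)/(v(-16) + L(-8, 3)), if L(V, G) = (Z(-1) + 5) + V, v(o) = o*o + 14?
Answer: 162/133 ≈ 1.2180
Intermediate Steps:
v(o) = 14 + o**2 (v(o) = o**2 + 14 = 14 + o**2)
L(V, G) = 4 + V (L(V, G) = (-1 + 5) + V = 4 + V)
(307 + 17)/(v(-16) + L(-8, 3)) = (307 + 17)/((14 + (-16)**2) + (4 - 8)) = 324/((14 + 256) - 4) = 324/(270 - 4) = 324/266 = 324*(1/266) = 162/133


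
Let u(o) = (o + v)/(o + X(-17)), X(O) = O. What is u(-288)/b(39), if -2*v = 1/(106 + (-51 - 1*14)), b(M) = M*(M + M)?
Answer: 23617/76080420 ≈ 0.00031042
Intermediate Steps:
b(M) = 2*M² (b(M) = M*(2*M) = 2*M²)
v = -1/82 (v = -1/(2*(106 + (-51 - 1*14))) = -1/(2*(106 + (-51 - 14))) = -1/(2*(106 - 65)) = -½/41 = -½*1/41 = -1/82 ≈ -0.012195)
u(o) = (-1/82 + o)/(-17 + o) (u(o) = (o - 1/82)/(o - 17) = (-1/82 + o)/(-17 + o))
u(-288)/b(39) = ((-1/82 - 288)/(-17 - 288))/((2*39²)) = (-23617/82/(-305))/((2*1521)) = -1/305*(-23617/82)/3042 = (23617/25010)*(1/3042) = 23617/76080420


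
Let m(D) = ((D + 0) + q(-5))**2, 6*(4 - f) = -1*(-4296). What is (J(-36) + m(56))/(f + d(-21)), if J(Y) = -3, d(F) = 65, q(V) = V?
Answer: -2598/647 ≈ -4.0155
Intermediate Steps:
f = -712 (f = 4 - (-1)*(-4296)/6 = 4 - 1/6*4296 = 4 - 716 = -712)
m(D) = (-5 + D)**2 (m(D) = ((D + 0) - 5)**2 = (D - 5)**2 = (-5 + D)**2)
(J(-36) + m(56))/(f + d(-21)) = (-3 + (-5 + 56)**2)/(-712 + 65) = (-3 + 51**2)/(-647) = (-3 + 2601)*(-1/647) = 2598*(-1/647) = -2598/647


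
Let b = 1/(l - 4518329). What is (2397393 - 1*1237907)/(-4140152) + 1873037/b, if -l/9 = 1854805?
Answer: -82244249750375937831/2070076 ≈ -3.9730e+13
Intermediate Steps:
l = -16693245 (l = -9*1854805 = -16693245)
b = -1/21211574 (b = 1/(-16693245 - 4518329) = 1/(-21211574) = -1/21211574 ≈ -4.7144e-8)
(2397393 - 1*1237907)/(-4140152) + 1873037/b = (2397393 - 1*1237907)/(-4140152) + 1873037/(-1/21211574) = (2397393 - 1237907)*(-1/4140152) + 1873037*(-21211574) = 1159486*(-1/4140152) - 39730062930238 = -579743/2070076 - 39730062930238 = -82244249750375937831/2070076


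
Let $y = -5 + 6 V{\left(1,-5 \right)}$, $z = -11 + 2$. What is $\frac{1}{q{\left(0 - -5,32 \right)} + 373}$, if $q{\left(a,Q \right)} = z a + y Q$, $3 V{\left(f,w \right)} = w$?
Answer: $- \frac{1}{152} \approx -0.0065789$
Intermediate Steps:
$V{\left(f,w \right)} = \frac{w}{3}$
$z = -9$
$y = -15$ ($y = -5 + 6 \cdot \frac{1}{3} \left(-5\right) = -5 + 6 \left(- \frac{5}{3}\right) = -5 - 10 = -15$)
$q{\left(a,Q \right)} = - 15 Q - 9 a$ ($q{\left(a,Q \right)} = - 9 a - 15 Q = - 15 Q - 9 a$)
$\frac{1}{q{\left(0 - -5,32 \right)} + 373} = \frac{1}{\left(\left(-15\right) 32 - 9 \left(0 - -5\right)\right) + 373} = \frac{1}{\left(-480 - 9 \left(0 + 5\right)\right) + 373} = \frac{1}{\left(-480 - 45\right) + 373} = \frac{1}{-525 + 373} = \frac{1}{-152} = - \frac{1}{152}$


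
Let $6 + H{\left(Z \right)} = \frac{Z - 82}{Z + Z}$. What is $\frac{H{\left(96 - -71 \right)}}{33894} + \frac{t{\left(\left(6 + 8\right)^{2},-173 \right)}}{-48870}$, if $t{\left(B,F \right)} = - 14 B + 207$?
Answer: $\frac{1590365029}{30735418140} \approx 0.051744$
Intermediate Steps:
$t{\left(B,F \right)} = 207 - 14 B$
$H{\left(Z \right)} = -6 + \frac{-82 + Z}{2 Z}$ ($H{\left(Z \right)} = -6 + \frac{Z - 82}{Z + Z} = -6 + \frac{-82 + Z}{2 Z}$)
$\frac{H{\left(96 - -71 \right)}}{33894} + \frac{t{\left(\left(6 + 8\right)^{2},-173 \right)}}{-48870} = \frac{- \frac{11}{2} - \frac{41}{96 - -71}}{33894} + \frac{207 - 14 \left(6 + 8\right)^{2}}{-48870} = \left(- \frac{11}{2} - \frac{41}{96 + 71}\right) \frac{1}{33894} + \left(207 - 14 \cdot 14^{2}\right) \left(- \frac{1}{48870}\right) = \left(- \frac{11}{2} - \frac{41}{167}\right) \frac{1}{33894} + \left(207 - 2744\right) \left(- \frac{1}{48870}\right) = \left(- \frac{11}{2} - \frac{41}{167}\right) \frac{1}{33894} - - \frac{2537}{48870} = \left(- \frac{1919}{334}\right) \frac{1}{33894} + \frac{2537}{48870} = - \frac{1919}{11320596} + \frac{2537}{48870} = \frac{1590365029}{30735418140}$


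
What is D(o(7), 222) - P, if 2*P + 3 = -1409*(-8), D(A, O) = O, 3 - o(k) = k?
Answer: -10825/2 ≈ -5412.5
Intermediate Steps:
o(k) = 3 - k
P = 11269/2 (P = -3/2 + (-1409*(-8))/2 = -3/2 + (1/2)*11272 = -3/2 + 5636 = 11269/2 ≈ 5634.5)
D(o(7), 222) - P = 222 - 1*11269/2 = 222 - 11269/2 = -10825/2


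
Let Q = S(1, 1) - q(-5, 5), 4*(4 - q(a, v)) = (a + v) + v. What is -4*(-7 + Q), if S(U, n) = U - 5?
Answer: 55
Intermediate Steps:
q(a, v) = 4 - v/2 - a/4 (q(a, v) = 4 - ((a + v) + v)/4 = 4 - (a + 2*v)/4 = 4 + (-v/2 - a/4) = 4 - v/2 - a/4)
S(U, n) = -5 + U
Q = -27/4 (Q = (-5 + 1) - (4 - ½*5 - ¼*(-5)) = -4 - (4 - 5/2 + 5/4) = -4 - 1*11/4 = -4 - 11/4 = -27/4 ≈ -6.7500)
-4*(-7 + Q) = -4*(-7 - 27/4) = -4*(-55/4) = 55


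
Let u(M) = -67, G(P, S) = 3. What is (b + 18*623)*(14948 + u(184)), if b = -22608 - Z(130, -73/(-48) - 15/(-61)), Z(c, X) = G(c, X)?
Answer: -169598757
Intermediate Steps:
Z(c, X) = 3
b = -22611 (b = -22608 - 1*3 = -22608 - 3 = -22611)
(b + 18*623)*(14948 + u(184)) = (-22611 + 18*623)*(14948 - 67) = (-22611 + 11214)*14881 = -11397*14881 = -169598757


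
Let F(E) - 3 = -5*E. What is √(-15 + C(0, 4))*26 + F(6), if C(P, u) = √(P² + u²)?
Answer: -27 + 26*I*√11 ≈ -27.0 + 86.232*I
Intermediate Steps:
F(E) = 3 - 5*E
√(-15 + C(0, 4))*26 + F(6) = √(-15 + √(0² + 4²))*26 + (3 - 5*6) = √(-15 + √(0 + 16))*26 + (3 - 30) = √(-15 + √16)*26 - 27 = √(-15 + 4)*26 - 27 = √(-11)*26 - 27 = (I*√11)*26 - 27 = 26*I*√11 - 27 = -27 + 26*I*√11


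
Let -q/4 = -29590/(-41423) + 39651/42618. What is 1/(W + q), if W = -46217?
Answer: -294227569/13600251243135 ≈ -2.1634e-5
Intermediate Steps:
q = -1935686662/294227569 (q = -4*(-29590/(-41423) + 39651/42618) = -4*(-29590*(-1/41423) + 39651*(1/42618)) = -4*(29590/41423 + 13217/14206) = -4*967843331/588455138 = -1935686662/294227569 ≈ -6.5789)
1/(W + q) = 1/(-46217 - 1935686662/294227569) = 1/(-13600251243135/294227569) = -294227569/13600251243135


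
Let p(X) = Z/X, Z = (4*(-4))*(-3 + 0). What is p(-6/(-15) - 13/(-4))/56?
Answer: 120/511 ≈ 0.23483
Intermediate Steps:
Z = 48 (Z = -16*(-3) = 48)
p(X) = 48/X
p(-6/(-15) - 13/(-4))/56 = (48/(-6/(-15) - 13/(-4)))/56 = (48/(-6*(-1/15) - 13*(-¼)))*(1/56) = (48/(⅖ + 13/4))*(1/56) = (48/(73/20))*(1/56) = (48*(20/73))*(1/56) = (960/73)*(1/56) = 120/511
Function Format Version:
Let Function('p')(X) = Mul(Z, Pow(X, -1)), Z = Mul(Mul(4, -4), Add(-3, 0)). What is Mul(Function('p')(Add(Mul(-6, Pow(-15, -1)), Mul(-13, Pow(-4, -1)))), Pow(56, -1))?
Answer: Rational(120, 511) ≈ 0.23483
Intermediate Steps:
Z = 48 (Z = Mul(-16, -3) = 48)
Function('p')(X) = Mul(48, Pow(X, -1))
Mul(Function('p')(Add(Mul(-6, Pow(-15, -1)), Mul(-13, Pow(-4, -1)))), Pow(56, -1)) = Mul(Mul(48, Pow(Add(Mul(-6, Pow(-15, -1)), Mul(-13, Pow(-4, -1))), -1)), Pow(56, -1)) = Mul(Mul(48, Pow(Add(Mul(-6, Rational(-1, 15)), Mul(-13, Rational(-1, 4))), -1)), Rational(1, 56)) = Mul(Mul(48, Pow(Add(Rational(2, 5), Rational(13, 4)), -1)), Rational(1, 56)) = Mul(Mul(48, Pow(Rational(73, 20), -1)), Rational(1, 56)) = Mul(Mul(48, Rational(20, 73)), Rational(1, 56)) = Mul(Rational(960, 73), Rational(1, 56)) = Rational(120, 511)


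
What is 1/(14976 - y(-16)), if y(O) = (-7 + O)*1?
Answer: 1/14999 ≈ 6.6671e-5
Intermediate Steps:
y(O) = -7 + O
1/(14976 - y(-16)) = 1/(14976 - (-7 - 16)) = 1/(14976 - 1*(-23)) = 1/(14976 + 23) = 1/14999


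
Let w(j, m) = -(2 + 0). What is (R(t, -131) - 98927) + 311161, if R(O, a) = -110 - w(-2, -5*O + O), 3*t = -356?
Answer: 212126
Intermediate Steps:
t = -356/3 (t = (1/3)*(-356) = -356/3 ≈ -118.67)
w(j, m) = -2 (w(j, m) = -1*2 = -2)
R(O, a) = -108 (R(O, a) = -110 - 1*(-2) = -110 + 2 = -108)
(R(t, -131) - 98927) + 311161 = (-108 - 98927) + 311161 = -99035 + 311161 = 212126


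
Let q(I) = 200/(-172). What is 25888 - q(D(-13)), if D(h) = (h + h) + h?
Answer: 1113234/43 ≈ 25889.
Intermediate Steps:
D(h) = 3*h (D(h) = 2*h + h = 3*h)
q(I) = -50/43 (q(I) = 200*(-1/172) = -50/43)
25888 - q(D(-13)) = 25888 - 1*(-50/43) = 25888 + 50/43 = 1113234/43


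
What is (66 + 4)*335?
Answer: 23450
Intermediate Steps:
(66 + 4)*335 = 70*335 = 23450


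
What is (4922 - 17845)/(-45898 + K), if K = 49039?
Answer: -12923/3141 ≈ -4.1143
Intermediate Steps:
(4922 - 17845)/(-45898 + K) = (4922 - 17845)/(-45898 + 49039) = -12923/3141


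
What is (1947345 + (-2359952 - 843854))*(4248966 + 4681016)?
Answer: -11220174113702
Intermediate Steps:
(1947345 + (-2359952 - 843854))*(4248966 + 4681016) = (1947345 - 3203806)*8929982 = -1256461*8929982 = -11220174113702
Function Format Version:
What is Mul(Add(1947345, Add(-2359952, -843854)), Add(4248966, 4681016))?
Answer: -11220174113702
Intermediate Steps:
Mul(Add(1947345, Add(-2359952, -843854)), Add(4248966, 4681016)) = Mul(Add(1947345, -3203806), 8929982) = Mul(-1256461, 8929982) = -11220174113702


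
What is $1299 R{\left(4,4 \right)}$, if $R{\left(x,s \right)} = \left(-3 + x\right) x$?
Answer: $5196$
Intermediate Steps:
$R{\left(x,s \right)} = x \left(-3 + x\right)$
$1299 R{\left(4,4 \right)} = 1299 \cdot 4 \left(-3 + 4\right) = 1299 \cdot 4 \cdot 1 = 1299 \cdot 4 = 5196$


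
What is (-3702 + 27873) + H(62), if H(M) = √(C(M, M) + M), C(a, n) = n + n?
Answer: 24171 + √186 ≈ 24185.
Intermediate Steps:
C(a, n) = 2*n
H(M) = √3*√M (H(M) = √(2*M + M) = √(3*M) = √3*√M)
(-3702 + 27873) + H(62) = (-3702 + 27873) + √3*√62 = 24171 + √186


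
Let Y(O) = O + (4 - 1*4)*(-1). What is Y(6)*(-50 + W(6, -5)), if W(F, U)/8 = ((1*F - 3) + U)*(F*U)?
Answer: 2580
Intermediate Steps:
W(F, U) = 8*F*U*(-3 + F + U) (W(F, U) = 8*(((1*F - 3) + U)*(F*U)) = 8*(((F - 3) + U)*(F*U)) = 8*(((-3 + F) + U)*(F*U)) = 8*((-3 + F + U)*(F*U)) = 8*(F*U*(-3 + F + U)) = 8*F*U*(-3 + F + U))
Y(O) = O (Y(O) = O + (4 - 4)*(-1) = O + 0*(-1) = O + 0 = O)
Y(6)*(-50 + W(6, -5)) = 6*(-50 + 8*6*(-5)*(-3 + 6 - 5)) = 6*(-50 + 8*6*(-5)*(-2)) = 6*(-50 + 480) = 6*430 = 2580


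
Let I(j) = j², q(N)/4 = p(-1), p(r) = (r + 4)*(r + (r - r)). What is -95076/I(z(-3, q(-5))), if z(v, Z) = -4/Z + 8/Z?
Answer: -855684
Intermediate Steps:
p(r) = r*(4 + r) (p(r) = (4 + r)*(r + 0) = (4 + r)*r = r*(4 + r))
q(N) = -12 (q(N) = 4*(-(4 - 1)) = 4*(-1*3) = 4*(-3) = -12)
z(v, Z) = 4/Z
-95076/I(z(-3, q(-5))) = -95076/((4/(-12))²) = -95076/((4*(-1/12))²) = -95076/((-⅓)²) = -95076/⅑ = -95076*9 = -855684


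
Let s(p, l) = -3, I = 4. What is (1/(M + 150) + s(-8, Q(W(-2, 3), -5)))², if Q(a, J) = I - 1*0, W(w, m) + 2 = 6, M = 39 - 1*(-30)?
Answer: 430336/47961 ≈ 8.9726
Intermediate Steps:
M = 69 (M = 39 + 30 = 69)
W(w, m) = 4 (W(w, m) = -2 + 6 = 4)
Q(a, J) = 4 (Q(a, J) = 4 - 1*0 = 4 + 0 = 4)
(1/(M + 150) + s(-8, Q(W(-2, 3), -5)))² = (1/(69 + 150) - 3)² = (1/219 - 3)² = (-656/219)² = 430336/47961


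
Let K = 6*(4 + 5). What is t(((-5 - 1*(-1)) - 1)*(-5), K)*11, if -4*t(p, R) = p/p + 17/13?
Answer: -165/26 ≈ -6.3462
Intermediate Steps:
K = 54 (K = 6*9 = 54)
t(p, R) = -15/26 (t(p, R) = -(p/p + 17/13)/4 = -(1 + 17*(1/13))/4 = -(1 + 17/13)/4 = -¼*30/13 = -15/26)
t(((-5 - 1*(-1)) - 1)*(-5), K)*11 = -15/26*11 = -165/26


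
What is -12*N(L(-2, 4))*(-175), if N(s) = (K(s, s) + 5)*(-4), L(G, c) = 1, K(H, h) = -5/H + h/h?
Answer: -8400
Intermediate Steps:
K(H, h) = 1 - 5/H (K(H, h) = -5/H + 1 = 1 - 5/H)
N(s) = -20 - 4*(-5 + s)/s (N(s) = ((-5 + s)/s + 5)*(-4) = (5 + (-5 + s)/s)*(-4) = -20 - 4*(-5 + s)/s)
-12*N(L(-2, 4))*(-175) = -12*(-24 + 20/1)*(-175) = -12*(-24 + 20*1)*(-175) = -12*(-24 + 20)*(-175) = -12*(-4)*(-175) = 48*(-175) = -8400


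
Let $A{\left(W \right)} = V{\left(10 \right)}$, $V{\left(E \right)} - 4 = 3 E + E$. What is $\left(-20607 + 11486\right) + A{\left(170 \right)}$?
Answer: $-9077$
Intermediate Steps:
$V{\left(E \right)} = 4 + 4 E$ ($V{\left(E \right)} = 4 + \left(3 E + E\right) = 4 + 4 E$)
$A{\left(W \right)} = 44$ ($A{\left(W \right)} = 4 + 4 \cdot 10 = 4 + 40 = 44$)
$\left(-20607 + 11486\right) + A{\left(170 \right)} = \left(-20607 + 11486\right) + 44 = -9121 + 44 = -9077$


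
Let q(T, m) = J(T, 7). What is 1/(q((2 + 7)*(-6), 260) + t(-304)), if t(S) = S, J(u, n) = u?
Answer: -1/358 ≈ -0.0027933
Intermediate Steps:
q(T, m) = T
1/(q((2 + 7)*(-6), 260) + t(-304)) = 1/((2 + 7)*(-6) - 304) = 1/(9*(-6) - 304) = 1/(-54 - 304) = 1/(-358) = -1/358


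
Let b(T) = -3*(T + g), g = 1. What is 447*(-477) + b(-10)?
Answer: -213192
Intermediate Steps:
b(T) = -3 - 3*T (b(T) = -3*(T + 1) = -3*(1 + T) = -3 - 3*T)
447*(-477) + b(-10) = 447*(-477) + (-3 - 3*(-10)) = -213219 + (-3 + 30) = -213219 + 27 = -213192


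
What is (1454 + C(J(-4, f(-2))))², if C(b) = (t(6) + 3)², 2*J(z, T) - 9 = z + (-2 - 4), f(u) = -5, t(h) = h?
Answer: 2356225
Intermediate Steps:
J(z, T) = 3/2 + z/2 (J(z, T) = 9/2 + (z + (-2 - 4))/2 = 9/2 + (z - 6)/2 = 9/2 + (-6 + z)/2 = 9/2 + (-3 + z/2) = 3/2 + z/2)
C(b) = 81 (C(b) = (6 + 3)² = 9² = 81)
(1454 + C(J(-4, f(-2))))² = (1454 + 81)² = 1535² = 2356225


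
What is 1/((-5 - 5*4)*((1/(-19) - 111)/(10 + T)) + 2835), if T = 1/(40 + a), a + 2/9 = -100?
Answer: 102809/320054015 ≈ 0.00032122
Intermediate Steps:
a = -902/9 (a = -2/9 - 100 = -902/9 ≈ -100.22)
T = -9/542 (T = 1/(40 - 902/9) = 1/(-542/9) = -9/542 ≈ -0.016605)
1/((-5 - 5*4)*((1/(-19) - 111)/(10 + T)) + 2835) = 1/((-5 - 5*4)*((1/(-19) - 111)/(10 - 9/542)) + 2835) = 1/((-5 - 20)*((-1/19 - 111)/(5411/542)) + 2835) = 1/(-(-52750)*542/(19*5411) + 2835) = 1/(-25*(-1143620/102809) + 2835) = 1/(28590500/102809 + 2835) = 1/(320054015/102809) = 102809/320054015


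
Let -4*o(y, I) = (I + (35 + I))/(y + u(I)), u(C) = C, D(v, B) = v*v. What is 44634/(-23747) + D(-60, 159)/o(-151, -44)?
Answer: -66683941602/1258591 ≈ -52983.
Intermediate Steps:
D(v, B) = v²
o(y, I) = -(35 + 2*I)/(4*(I + y)) (o(y, I) = -(I + (35 + I))/(4*(y + I)) = -(35 + 2*I)/(4*(I + y)))
44634/(-23747) + D(-60, 159)/o(-151, -44) = 44634/(-23747) + (-60)²/(((-35/4 - ½*(-44))/(-44 - 151))) = 44634*(-1/23747) + 3600/(((-35/4 + 22)/(-195))) = -44634/23747 + 3600/((-1/195*53/4)) = -44634/23747 + 3600/(-53/780) = -44634/23747 + 3600*(-780/53) = -44634/23747 - 2808000/53 = -66683941602/1258591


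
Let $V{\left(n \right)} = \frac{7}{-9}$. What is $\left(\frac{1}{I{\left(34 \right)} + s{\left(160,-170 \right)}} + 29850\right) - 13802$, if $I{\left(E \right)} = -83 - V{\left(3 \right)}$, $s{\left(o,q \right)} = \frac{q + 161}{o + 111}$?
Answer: $\frac{3219563369}{200621} \approx 16048.0$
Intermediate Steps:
$s{\left(o,q \right)} = \frac{161 + q}{111 + o}$
$V{\left(n \right)} = - \frac{7}{9}$ ($V{\left(n \right)} = 7 \left(- \frac{1}{9}\right) = - \frac{7}{9}$)
$I{\left(E \right)} = - \frac{740}{9}$ ($I{\left(E \right)} = -83 - - \frac{7}{9} = -83 + \frac{7}{9} = - \frac{740}{9}$)
$\left(\frac{1}{I{\left(34 \right)} + s{\left(160,-170 \right)}} + 29850\right) - 13802 = \left(\frac{1}{- \frac{740}{9} + \frac{161 - 170}{111 + 160}} + 29850\right) - 13802 = \left(\frac{1}{- \frac{740}{9} + \frac{1}{271} \left(-9\right)} + 29850\right) - 13802 = \left(\frac{1}{- \frac{740}{9} - \frac{9}{271}} + 29850\right) - 13802 = \left(\frac{1}{- \frac{200621}{2439}} + 29850\right) - 13802 = \left(- \frac{2439}{200621} + 29850\right) - 13802 = \frac{5988534411}{200621} - 13802 = \frac{3219563369}{200621}$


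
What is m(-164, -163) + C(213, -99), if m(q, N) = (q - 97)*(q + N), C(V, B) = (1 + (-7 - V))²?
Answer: 133308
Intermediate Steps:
C(V, B) = (-6 - V)²
m(q, N) = (-97 + q)*(N + q)
m(-164, -163) + C(213, -99) = ((-164)² - 97*(-163) - 97*(-164) - 163*(-164)) + (6 + 213)² = (26896 + 15811 + 15908 + 26732) + 219² = 85347 + 47961 = 133308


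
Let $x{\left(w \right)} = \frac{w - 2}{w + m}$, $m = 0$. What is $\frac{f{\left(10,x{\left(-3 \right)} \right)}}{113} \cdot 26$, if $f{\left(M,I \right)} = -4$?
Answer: $- \frac{104}{113} \approx -0.92035$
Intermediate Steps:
$x{\left(w \right)} = \frac{-2 + w}{w}$ ($x{\left(w \right)} = \frac{w - 2}{w + 0} = \frac{-2 + w}{w}$)
$\frac{f{\left(10,x{\left(-3 \right)} \right)}}{113} \cdot 26 = \frac{1}{113} \left(-4\right) 26 = \left(- \frac{4}{113}\right) 26 = - \frac{104}{113}$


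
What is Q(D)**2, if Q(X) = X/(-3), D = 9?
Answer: 9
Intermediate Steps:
Q(X) = -X/3 (Q(X) = X*(-1/3) = -X/3)
Q(D)**2 = (-1/3*9)**2 = (-3)**2 = 9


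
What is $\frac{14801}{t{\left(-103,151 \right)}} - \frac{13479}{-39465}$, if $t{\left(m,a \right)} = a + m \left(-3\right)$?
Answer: $\frac{39354787}{1210260} \approx 32.518$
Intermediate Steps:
$t{\left(m,a \right)} = a - 3 m$
$\frac{14801}{t{\left(-103,151 \right)}} - \frac{13479}{-39465} = \frac{14801}{151 - -309} - \frac{13479}{-39465} = \frac{14801}{151 + 309} - - \frac{4493}{13155} = \frac{14801}{460} + \frac{4493}{13155} = \frac{39354787}{1210260}$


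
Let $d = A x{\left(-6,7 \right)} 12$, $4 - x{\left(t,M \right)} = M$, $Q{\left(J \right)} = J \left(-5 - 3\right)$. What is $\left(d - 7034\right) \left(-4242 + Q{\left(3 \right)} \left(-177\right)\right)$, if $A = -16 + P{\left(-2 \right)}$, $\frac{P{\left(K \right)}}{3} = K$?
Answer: $-37452$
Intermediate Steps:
$Q{\left(J \right)} = - 8 J$ ($Q{\left(J \right)} = J \left(-8\right) = - 8 J$)
$P{\left(K \right)} = 3 K$
$x{\left(t,M \right)} = 4 - M$
$A = -22$ ($A = -16 + 3 \left(-2\right) = -16 - 6 = -22$)
$d = 792$ ($d = - 22 \left(4 - 7\right) 12 = \left(-22\right) \left(-3\right) 12 = 66 \cdot 12 = 792$)
$\left(d - 7034\right) \left(-4242 + Q{\left(3 \right)} \left(-177\right)\right) = \left(792 - 7034\right) \left(-4242 + \left(-8\right) 3 \left(-177\right)\right) = - 6242 \left(-4242 - -4248\right) = - 6242 \left(-4242 + 4248\right) = \left(-6242\right) 6 = -37452$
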